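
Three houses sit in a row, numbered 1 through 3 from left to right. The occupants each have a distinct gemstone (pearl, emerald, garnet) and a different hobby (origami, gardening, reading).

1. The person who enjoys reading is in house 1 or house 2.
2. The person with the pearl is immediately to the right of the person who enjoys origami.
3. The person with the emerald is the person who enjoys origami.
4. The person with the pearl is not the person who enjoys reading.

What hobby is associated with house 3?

The only hobby still possible for house 3 is gardening.
The person with the emerald is narrowed to house 1 or 2; consider each.
Placing it in house 1 leads to a contradiction, so it's in house 2.
By clue 3, the person who enjoys origami is in house 2.
That leaves garnet as the gemstone for house 1.
House 3's gemstone must be pearl (nothing else left).
So house 1 gets reading for hobby.
So: house 1 = garnet/reading, house 2 = emerald/origami, house 3 = pearl/gardening.

gardening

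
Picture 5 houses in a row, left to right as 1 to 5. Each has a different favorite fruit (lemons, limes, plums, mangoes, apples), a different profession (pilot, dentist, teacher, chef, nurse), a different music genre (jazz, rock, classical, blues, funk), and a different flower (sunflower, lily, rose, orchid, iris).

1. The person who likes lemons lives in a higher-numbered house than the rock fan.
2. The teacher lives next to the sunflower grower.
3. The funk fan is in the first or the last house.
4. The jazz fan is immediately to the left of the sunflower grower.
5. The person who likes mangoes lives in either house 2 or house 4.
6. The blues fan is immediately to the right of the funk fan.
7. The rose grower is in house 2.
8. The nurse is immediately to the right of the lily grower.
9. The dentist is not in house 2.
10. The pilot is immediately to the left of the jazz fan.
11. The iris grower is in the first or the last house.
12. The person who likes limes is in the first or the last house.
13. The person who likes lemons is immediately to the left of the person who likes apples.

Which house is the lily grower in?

Clue 6 places the blues fan in house 2.
Clue 6 places the funk fan in house 1.
The rose grower is in house 2 (clue 7).
House 5 music genre: only classical fits.
By clue 1, the person who likes lemons is in house 4.
Clue 1: the rock fan is in house 3.
Clue 13 places the person who likes apples in house 5.
House 2's favorite fruit must be mangoes (nothing else left).
House 3 favorite fruit: only plums fits.
That leaves jazz as the music genre for house 4.
Clue 4 places the sunflower grower in house 5.
Clue 10: the pilot is in house 3.
The only favorite fruit still possible for house 1 is limes.
House 1 flower: only iris fits.
By clue 2, the teacher is in house 4.
The only profession still possible for house 2 is chef.
House 5's profession must be nurse (nothing else left).
From clue 8, the lily grower must be in house 4.
House 1 profession: only dentist fits.
House 3's flower must be orchid (nothing else left).
So: house 1 = limes/dentist/funk/iris, house 2 = mangoes/chef/blues/rose, house 3 = plums/pilot/rock/orchid, house 4 = lemons/teacher/jazz/lily, house 5 = apples/nurse/classical/sunflower.

4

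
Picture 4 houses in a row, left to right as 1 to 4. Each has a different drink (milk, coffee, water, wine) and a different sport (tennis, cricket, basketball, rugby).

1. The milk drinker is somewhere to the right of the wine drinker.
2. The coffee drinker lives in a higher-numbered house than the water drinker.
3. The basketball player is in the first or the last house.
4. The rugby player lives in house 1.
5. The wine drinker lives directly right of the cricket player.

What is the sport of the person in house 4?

By clue 4, the rugby player is in house 1.
So house 1 gets water for drink.
That leaves tennis as the sport for house 3.
The only sport still possible for house 4 is basketball.
The wine drinker is in house 3 (clue 5).
That leaves coffee as the drink for house 2.
House 4's drink must be milk (nothing else left).
House 2's sport must be cricket (nothing else left).
So: house 1 = water/rugby, house 2 = coffee/cricket, house 3 = wine/tennis, house 4 = milk/basketball.

basketball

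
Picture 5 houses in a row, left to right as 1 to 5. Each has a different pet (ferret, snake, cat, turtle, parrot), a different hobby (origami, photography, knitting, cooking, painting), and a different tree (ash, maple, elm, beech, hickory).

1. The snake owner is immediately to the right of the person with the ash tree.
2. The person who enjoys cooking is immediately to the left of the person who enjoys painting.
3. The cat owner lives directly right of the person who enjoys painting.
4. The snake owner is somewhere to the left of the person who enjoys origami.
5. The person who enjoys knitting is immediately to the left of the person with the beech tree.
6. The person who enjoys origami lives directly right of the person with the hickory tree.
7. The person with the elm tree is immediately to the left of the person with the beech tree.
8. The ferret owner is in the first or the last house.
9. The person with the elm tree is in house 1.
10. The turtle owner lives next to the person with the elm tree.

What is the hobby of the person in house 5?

From clue 9, the person with the elm tree must be in house 1.
Clue 10: the turtle owner is in house 2.
From clue 7, the person with the beech tree must be in house 2.
The only tree still possible for house 5 is maple.
From clue 1, the snake owner must be in house 4.
Clue 4: the person who enjoys origami is in house 5.
The person who enjoys knitting is in house 1 (clue 5).
From clue 6, the person with the hickory tree must be in house 4.
So house 3 gets ash for tree.
Clue 3 places the cat owner in house 5.
Clue 3 places the person who enjoys painting in house 4.
House 3 pet: only parrot fits.
From clue 2, the person who enjoys cooking must be in house 3.
House 1's pet must be ferret (nothing else left).
The only hobby still possible for house 2 is photography.
So: house 1 = ferret/knitting/elm, house 2 = turtle/photography/beech, house 3 = parrot/cooking/ash, house 4 = snake/painting/hickory, house 5 = cat/origami/maple.

origami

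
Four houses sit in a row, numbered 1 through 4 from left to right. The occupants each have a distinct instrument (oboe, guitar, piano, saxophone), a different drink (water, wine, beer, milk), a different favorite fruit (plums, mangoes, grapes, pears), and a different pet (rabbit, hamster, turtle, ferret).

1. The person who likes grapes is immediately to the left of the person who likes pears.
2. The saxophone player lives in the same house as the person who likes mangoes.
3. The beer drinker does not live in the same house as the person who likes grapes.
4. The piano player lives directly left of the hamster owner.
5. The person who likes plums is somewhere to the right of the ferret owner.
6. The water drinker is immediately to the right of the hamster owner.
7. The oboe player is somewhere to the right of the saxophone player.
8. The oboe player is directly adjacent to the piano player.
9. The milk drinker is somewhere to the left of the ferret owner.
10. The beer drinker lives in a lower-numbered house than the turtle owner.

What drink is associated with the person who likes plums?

water

House 1 pet: only rabbit fits.
The only pet still possible for house 4 is turtle.
So house 4 gets guitar for instrument.
House 3's instrument must be oboe (nothing else left).
Clue 8: the piano player is in house 2.
House 1 instrument: only saxophone fits.
The person who likes mangoes is in house 1 (clue 2).
Clue 4 places the hamster owner in house 3.
From clue 6, the water drinker must be in house 4.
House 2's pet must be ferret (nothing else left).
Clue 9 places the milk drinker in house 1.
So house 2 gets grapes for favorite fruit.
From clue 1, the person who likes pears must be in house 3.
Clue 3 places the beer drinker in house 3.
So house 2 gets wine for drink.
House 4's favorite fruit must be plums (nothing else left).
So: house 1 = saxophone/milk/mangoes/rabbit, house 2 = piano/wine/grapes/ferret, house 3 = oboe/beer/pears/hamster, house 4 = guitar/water/plums/turtle.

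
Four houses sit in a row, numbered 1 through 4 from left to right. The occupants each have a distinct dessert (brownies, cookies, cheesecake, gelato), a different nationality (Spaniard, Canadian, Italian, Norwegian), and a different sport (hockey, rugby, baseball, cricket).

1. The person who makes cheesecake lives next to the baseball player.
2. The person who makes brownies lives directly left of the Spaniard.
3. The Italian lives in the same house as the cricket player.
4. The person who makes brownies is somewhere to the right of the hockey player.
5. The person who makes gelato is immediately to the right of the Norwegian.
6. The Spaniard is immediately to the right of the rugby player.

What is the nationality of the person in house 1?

The person who makes brownies is narrowed to house 2 or 3; consider each.
Placing it in house 3 leads to a contradiction, so it's in house 2.
From clue 2, the Spaniard must be in house 3.
From clue 4, the hockey player must be in house 1.
Clue 6 places the rugby player in house 2.
Clue 3 places the Italian in house 4.
By clue 3, the cricket player is in house 4.
From clue 5, the person who makes gelato must be in house 3.
By clue 5, the Norwegian is in house 2.
The only dessert still possible for house 1 is cookies.
That leaves cheesecake as the dessert for house 4.
House 1's nationality must be Canadian (nothing else left).
House 3's sport must be baseball (nothing else left).
So: house 1 = cookies/Canadian/hockey, house 2 = brownies/Norwegian/rugby, house 3 = gelato/Spaniard/baseball, house 4 = cheesecake/Italian/cricket.

Canadian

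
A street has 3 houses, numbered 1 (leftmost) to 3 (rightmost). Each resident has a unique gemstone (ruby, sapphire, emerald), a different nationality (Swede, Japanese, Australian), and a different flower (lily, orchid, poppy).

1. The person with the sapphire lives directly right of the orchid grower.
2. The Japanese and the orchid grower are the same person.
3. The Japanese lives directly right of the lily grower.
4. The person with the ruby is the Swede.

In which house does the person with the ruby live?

Clue 3 places the Japanese in house 2.
From clue 3, the lily grower must be in house 1.
House 2's flower must be orchid (nothing else left).
House 3's flower must be poppy (nothing else left).
The person with the sapphire is in house 3 (clue 1).
So house 2 gets emerald for gemstone.
The Swede is in house 1 (clue 4).
The only gemstone still possible for house 1 is ruby.
House 3 nationality: only Australian fits.
So: house 1 = ruby/Swede/lily, house 2 = emerald/Japanese/orchid, house 3 = sapphire/Australian/poppy.

1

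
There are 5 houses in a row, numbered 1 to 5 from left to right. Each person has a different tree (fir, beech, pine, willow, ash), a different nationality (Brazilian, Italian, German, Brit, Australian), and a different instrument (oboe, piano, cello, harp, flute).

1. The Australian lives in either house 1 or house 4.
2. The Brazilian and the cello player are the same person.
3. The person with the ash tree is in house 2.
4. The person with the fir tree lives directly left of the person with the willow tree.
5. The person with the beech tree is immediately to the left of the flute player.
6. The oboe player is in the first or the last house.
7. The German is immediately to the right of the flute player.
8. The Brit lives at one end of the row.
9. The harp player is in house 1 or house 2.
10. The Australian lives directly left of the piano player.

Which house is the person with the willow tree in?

5

Clue 3: the person with the ash tree is in house 2.
House 3 instrument: only cello fits.
That leaves flute as the instrument for house 4.
Clue 2: the Brazilian is in house 3.
Clue 5 places the person with the beech tree in house 3.
By clue 7, the German is in house 5.
House 1 tree: only pine fits.
House 5 tree: only willow fits.
So house 1 gets Brit for nationality.
The only nationality still possible for house 2 is Italian.
House 4's nationality must be Australian (nothing else left).
From clue 10, the piano player must be in house 5.
House 4's tree must be fir (nothing else left).
So house 2 gets harp for instrument.
That leaves oboe as the instrument for house 1.
So: house 1 = pine/Brit/oboe, house 2 = ash/Italian/harp, house 3 = beech/Brazilian/cello, house 4 = fir/Australian/flute, house 5 = willow/German/piano.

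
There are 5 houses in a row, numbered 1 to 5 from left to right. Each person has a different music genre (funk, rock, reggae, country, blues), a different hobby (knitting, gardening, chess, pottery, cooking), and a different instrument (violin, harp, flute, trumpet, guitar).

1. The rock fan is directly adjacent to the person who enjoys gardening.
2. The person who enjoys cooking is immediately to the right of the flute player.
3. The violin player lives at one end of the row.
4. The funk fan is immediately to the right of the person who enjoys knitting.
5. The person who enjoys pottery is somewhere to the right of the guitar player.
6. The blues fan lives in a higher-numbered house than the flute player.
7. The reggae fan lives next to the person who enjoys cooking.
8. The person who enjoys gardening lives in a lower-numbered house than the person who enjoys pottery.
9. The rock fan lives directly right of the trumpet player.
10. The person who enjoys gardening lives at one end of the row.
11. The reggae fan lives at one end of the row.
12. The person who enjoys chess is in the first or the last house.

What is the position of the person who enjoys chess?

Clue 10: the person who enjoys gardening is in house 1.
House 5 hobby: only chess fits.
Clue 1 places the rock fan in house 2.
Clue 9: the trumpet player is in house 1.
House 4's instrument must be harp (nothing else left).
The only instrument still possible for house 5 is violin.
Clue 2 places the person who enjoys cooking in house 4.
Clue 2: the flute player is in house 3.
Clue 7 places the reggae fan in house 5.
That leaves country as the music genre for house 1.
That leaves funk as the music genre for house 3.
The only music genre still possible for house 4 is blues.
That leaves knitting as the hobby for house 2.
So house 3 gets pottery for hobby.
House 2's instrument must be guitar (nothing else left).
So: house 1 = country/gardening/trumpet, house 2 = rock/knitting/guitar, house 3 = funk/pottery/flute, house 4 = blues/cooking/harp, house 5 = reggae/chess/violin.

5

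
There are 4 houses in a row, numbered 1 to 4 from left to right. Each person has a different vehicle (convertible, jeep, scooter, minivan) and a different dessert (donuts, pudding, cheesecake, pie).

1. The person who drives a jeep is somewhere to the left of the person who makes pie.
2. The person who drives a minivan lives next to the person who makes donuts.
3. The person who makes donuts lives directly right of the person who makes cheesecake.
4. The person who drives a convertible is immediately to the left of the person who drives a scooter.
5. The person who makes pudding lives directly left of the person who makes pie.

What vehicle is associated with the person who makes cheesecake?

minivan

The person who drives a convertible is narrowed to house 1 or 2 or 3; consider each.
Placing it in house 1 and house 2 leads to a contradiction, so it's in house 3.
From clue 4, the person who drives a scooter must be in house 4.
House 4 dessert: only pie fits.
From clue 5, the person who makes pudding must be in house 3.
So house 1 gets cheesecake for dessert.
House 2's dessert must be donuts (nothing else left).
By clue 2, the person who drives a minivan is in house 1.
So house 2 gets jeep for vehicle.
So: house 1 = minivan/cheesecake, house 2 = jeep/donuts, house 3 = convertible/pudding, house 4 = scooter/pie.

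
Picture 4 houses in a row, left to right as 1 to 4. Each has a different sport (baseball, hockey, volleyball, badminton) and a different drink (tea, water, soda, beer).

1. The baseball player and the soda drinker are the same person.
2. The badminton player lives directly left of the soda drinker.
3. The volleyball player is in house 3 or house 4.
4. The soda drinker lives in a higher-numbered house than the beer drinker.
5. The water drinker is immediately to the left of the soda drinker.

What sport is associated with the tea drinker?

volleyball

The volleyball player is narrowed to house 3 or 4; consider each.
Placing it in house 3 leads to a contradiction, so it's in house 4.
That leaves tea as the drink for house 4.
House 3 drink: only soda fits.
The baseball player is in house 3 (clue 1).
From clue 2, the badminton player must be in house 2.
By clue 5, the water drinker is in house 2.
The only sport still possible for house 1 is hockey.
So house 1 gets beer for drink.
So: house 1 = hockey/beer, house 2 = badminton/water, house 3 = baseball/soda, house 4 = volleyball/tea.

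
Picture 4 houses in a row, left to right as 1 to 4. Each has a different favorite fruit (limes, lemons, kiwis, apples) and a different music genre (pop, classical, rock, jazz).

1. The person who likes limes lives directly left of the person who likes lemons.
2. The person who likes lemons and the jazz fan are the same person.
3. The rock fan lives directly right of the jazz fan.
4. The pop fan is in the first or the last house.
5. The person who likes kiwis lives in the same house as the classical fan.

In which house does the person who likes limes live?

1

The person who likes lemons is narrowed to house 2 or 3; consider each.
Placing it in house 3 leads to a contradiction, so it's in house 2.
From clue 1, the person who likes limes must be in house 1.
The jazz fan is in house 2 (clue 2).
Clue 3 places the rock fan in house 3.
Clue 5 places the person who likes kiwis in house 4.
By clue 5, the classical fan is in house 4.
House 3 favorite fruit: only apples fits.
House 1 music genre: only pop fits.
So: house 1 = limes/pop, house 2 = lemons/jazz, house 3 = apples/rock, house 4 = kiwis/classical.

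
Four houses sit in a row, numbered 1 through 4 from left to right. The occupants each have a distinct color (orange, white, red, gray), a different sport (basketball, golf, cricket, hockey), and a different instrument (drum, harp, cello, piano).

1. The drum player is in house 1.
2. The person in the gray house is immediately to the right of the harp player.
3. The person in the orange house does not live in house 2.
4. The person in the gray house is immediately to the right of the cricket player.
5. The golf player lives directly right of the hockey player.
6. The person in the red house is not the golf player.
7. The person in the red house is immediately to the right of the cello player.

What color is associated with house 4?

From clue 1, the drum player must be in house 1.
The only instrument still possible for house 4 is piano.
House 2's color must be white (nothing else left).
The only color still possible for house 1 is orange.
The person in the gray house is narrowed to house 3 or 4; consider each.
Placing it in house 3 leads to a contradiction, so it's in house 4.
By clue 2, the harp player is in house 3.
From clue 4, the cricket player must be in house 3.
House 3's color must be red (nothing else left).
The only instrument still possible for house 2 is cello.
Clue 5 places the golf player in house 2.
The hockey player is in house 1 (clue 5).
That leaves basketball as the sport for house 4.
So: house 1 = orange/hockey/drum, house 2 = white/golf/cello, house 3 = red/cricket/harp, house 4 = gray/basketball/piano.

gray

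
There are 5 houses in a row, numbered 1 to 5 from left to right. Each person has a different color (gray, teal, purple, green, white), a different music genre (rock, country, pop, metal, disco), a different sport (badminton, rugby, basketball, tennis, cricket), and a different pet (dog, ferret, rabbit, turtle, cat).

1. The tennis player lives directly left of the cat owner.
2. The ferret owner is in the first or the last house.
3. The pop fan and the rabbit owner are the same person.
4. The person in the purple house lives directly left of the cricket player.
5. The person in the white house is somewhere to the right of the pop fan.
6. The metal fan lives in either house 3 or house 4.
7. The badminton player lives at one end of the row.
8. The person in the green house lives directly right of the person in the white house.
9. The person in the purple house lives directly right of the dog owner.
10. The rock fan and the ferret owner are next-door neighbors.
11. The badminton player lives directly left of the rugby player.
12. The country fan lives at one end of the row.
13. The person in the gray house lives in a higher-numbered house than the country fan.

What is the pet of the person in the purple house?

rabbit

From clue 11, the badminton player must be in house 1.
The rugby player is in house 2 (clue 11).
From clue 13, the country fan must be in house 1.
The only color still possible for house 1 is teal.
House 5 music genre: only disco fits.
The person in the green house is narrowed to house 4 or 5; consider each.
Placing it in house 4 leads to a contradiction, so it's in house 5.
By clue 8, the person in the white house is in house 4.
So house 5 gets basketball for sport.
The person in the gray house is narrowed to house 2 or 3; consider each.
Placing it in house 3 leads to a contradiction, so it's in house 2.
So house 3 gets purple for color.
From clue 4, the cricket player must be in house 4.
The dog owner is in house 2 (clue 9).
So house 3 gets tennis for sport.
The only pet still possible for house 3 is rabbit.
Clue 1: the cat owner is in house 4.
From clue 3, the pop fan must be in house 3.
The only music genre still possible for house 2 is rock.
House 4 music genre: only metal fits.
Clue 10: the ferret owner is in house 1.
House 5 pet: only turtle fits.
So: house 1 = teal/country/badminton/ferret, house 2 = gray/rock/rugby/dog, house 3 = purple/pop/tennis/rabbit, house 4 = white/metal/cricket/cat, house 5 = green/disco/basketball/turtle.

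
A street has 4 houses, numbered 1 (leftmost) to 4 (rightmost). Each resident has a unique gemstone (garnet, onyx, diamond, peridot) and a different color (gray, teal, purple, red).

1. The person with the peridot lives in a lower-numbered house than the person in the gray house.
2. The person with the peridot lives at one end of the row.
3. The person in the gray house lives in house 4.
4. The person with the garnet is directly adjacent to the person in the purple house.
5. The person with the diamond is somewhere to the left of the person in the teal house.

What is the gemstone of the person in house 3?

Clue 2 places the person with the peridot in house 1.
Clue 3 places the person in the gray house in house 4.
From clue 5, the person with the diamond must be in house 2.
From clue 5, the person in the teal house must be in house 3.
From clue 4, the person with the garnet must be in house 3.
From clue 4, the person in the purple house must be in house 2.
House 4 gemstone: only onyx fits.
So house 1 gets red for color.
So: house 1 = peridot/red, house 2 = diamond/purple, house 3 = garnet/teal, house 4 = onyx/gray.

garnet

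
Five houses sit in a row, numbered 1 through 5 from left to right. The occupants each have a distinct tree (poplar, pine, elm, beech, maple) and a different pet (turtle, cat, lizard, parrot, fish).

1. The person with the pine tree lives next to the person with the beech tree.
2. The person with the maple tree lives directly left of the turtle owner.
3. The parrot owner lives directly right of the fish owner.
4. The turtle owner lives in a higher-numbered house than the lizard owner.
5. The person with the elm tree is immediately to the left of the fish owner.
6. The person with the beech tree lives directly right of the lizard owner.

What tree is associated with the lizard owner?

The person with the elm tree is narrowed to house 1 or 2 or 3; consider each.
Placing it in house 2 and house 3 leads to a contradiction, so it's in house 1.
The fish owner is in house 2 (clue 5).
By clue 3, the parrot owner is in house 3.
The person with the beech tree is narrowed to house 2 or 5; consider each.
Placing it in house 5 leads to a contradiction, so it's in house 2.
The person with the pine tree is in house 3 (clue 1).
Clue 6: the lizard owner is in house 1.
The only tree still possible for house 4 is maple.
House 5's tree must be poplar (nothing else left).
The turtle owner is in house 5 (clue 2).
So house 4 gets cat for pet.
So: house 1 = elm/lizard, house 2 = beech/fish, house 3 = pine/parrot, house 4 = maple/cat, house 5 = poplar/turtle.

elm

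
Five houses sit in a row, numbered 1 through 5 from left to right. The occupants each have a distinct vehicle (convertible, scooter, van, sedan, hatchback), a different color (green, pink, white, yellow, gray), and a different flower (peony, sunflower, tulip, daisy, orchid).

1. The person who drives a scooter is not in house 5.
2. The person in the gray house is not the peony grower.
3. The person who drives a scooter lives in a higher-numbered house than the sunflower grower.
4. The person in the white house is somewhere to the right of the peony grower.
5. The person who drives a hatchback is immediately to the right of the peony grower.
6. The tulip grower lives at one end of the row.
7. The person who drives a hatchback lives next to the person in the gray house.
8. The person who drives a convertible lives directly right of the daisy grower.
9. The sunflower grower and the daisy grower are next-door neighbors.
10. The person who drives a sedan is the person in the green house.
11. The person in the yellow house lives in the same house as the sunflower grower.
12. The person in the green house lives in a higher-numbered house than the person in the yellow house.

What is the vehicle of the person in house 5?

House 1 vehicle: only van fits.
The tulip grower is narrowed to house 1 or 5; consider each.
Placing it in house 1 leads to a contradiction, so it's in house 5.
The person who drives a scooter is narrowed to house 2 or 3 or 4; consider each.
Placing it in house 2 and house 4 leads to a contradiction, so it's in house 3.
By clue 9, the sunflower grower is in house 2.
The person in the yellow house is in house 2 (clue 11).
The person who drives a convertible is narrowed to house 2 or 4; consider each.
Placing it in house 2 leads to a contradiction, so it's in house 4.
The daisy grower is in house 3 (clue 8).
House 2 vehicle: only hatchback fits.
House 5's vehicle must be sedan (nothing else left).
The peony grower is in house 1 (clue 5).
The person in the green house is in house 5 (clue 10).
House 4's flower must be orchid (nothing else left).
The person in the gray house is in house 3 (clue 2).
House 1 color: only pink fits.
House 4's color must be white (nothing else left).
So: house 1 = van/pink/peony, house 2 = hatchback/yellow/sunflower, house 3 = scooter/gray/daisy, house 4 = convertible/white/orchid, house 5 = sedan/green/tulip.

sedan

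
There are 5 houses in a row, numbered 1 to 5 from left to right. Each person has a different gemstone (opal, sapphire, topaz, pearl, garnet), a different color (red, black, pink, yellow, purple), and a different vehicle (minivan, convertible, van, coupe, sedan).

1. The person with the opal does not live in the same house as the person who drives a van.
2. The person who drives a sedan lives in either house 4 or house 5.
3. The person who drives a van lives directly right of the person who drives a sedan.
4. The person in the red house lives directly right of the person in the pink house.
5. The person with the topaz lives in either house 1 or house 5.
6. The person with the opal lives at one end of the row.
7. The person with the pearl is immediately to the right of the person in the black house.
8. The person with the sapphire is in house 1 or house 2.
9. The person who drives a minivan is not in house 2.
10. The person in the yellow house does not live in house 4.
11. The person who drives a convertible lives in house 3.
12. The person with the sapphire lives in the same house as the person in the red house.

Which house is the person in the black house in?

The person who drives a van is in house 5 (clue 3).
From clue 3, the person who drives a sedan must be in house 4.
By clue 11, the person who drives a convertible is in house 3.
Clue 12: the person with the sapphire is in house 2.
From clue 12, the person in the red house must be in house 2.
That leaves coupe as the vehicle for house 2.
From clue 1, the person with the opal must be in house 1.
Clue 4: the person in the pink house is in house 1.
House 3's gemstone must be garnet (nothing else left).
So house 4 gets pearl for gemstone.
The only gemstone still possible for house 5 is topaz.
House 1 vehicle: only minivan fits.
From clue 7, the person in the black house must be in house 3.
House 4 color: only purple fits.
So house 5 gets yellow for color.
So: house 1 = opal/pink/minivan, house 2 = sapphire/red/coupe, house 3 = garnet/black/convertible, house 4 = pearl/purple/sedan, house 5 = topaz/yellow/van.

3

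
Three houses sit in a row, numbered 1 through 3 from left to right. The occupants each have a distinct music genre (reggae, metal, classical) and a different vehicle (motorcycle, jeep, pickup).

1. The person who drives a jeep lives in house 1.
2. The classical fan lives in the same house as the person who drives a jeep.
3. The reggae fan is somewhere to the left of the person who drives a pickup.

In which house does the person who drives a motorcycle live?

Clue 1: the person who drives a jeep is in house 1.
By clue 2, the classical fan is in house 1.
The only music genre still possible for house 3 is metal.
Clue 3 places the person who drives a pickup in house 3.
The only music genre still possible for house 2 is reggae.
That leaves motorcycle as the vehicle for house 2.
So: house 1 = classical/jeep, house 2 = reggae/motorcycle, house 3 = metal/pickup.

2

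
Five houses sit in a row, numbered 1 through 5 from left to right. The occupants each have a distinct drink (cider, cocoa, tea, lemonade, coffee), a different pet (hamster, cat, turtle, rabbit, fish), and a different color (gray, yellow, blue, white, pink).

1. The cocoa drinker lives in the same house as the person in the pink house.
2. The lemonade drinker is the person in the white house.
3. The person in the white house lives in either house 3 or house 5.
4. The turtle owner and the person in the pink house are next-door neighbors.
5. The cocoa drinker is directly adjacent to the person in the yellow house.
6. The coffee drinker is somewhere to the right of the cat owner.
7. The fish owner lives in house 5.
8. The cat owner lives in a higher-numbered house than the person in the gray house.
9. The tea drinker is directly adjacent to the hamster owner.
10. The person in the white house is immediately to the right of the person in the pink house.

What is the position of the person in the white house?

The fish owner is in house 5 (clue 7).
The cocoa drinker is narrowed to house 2 or 4; consider each.
Placing it in house 2 leads to a contradiction, so it's in house 4.
The person in the pink house is in house 4 (clue 1).
Clue 4 places the turtle owner in house 3.
Clue 10: the person in the white house is in house 5.
Clue 2 places the lemonade drinker in house 5.
House 3 drink: only coffee fits.
So house 3 gets yellow for color.
Clue 6 places the cat owner in house 2.
The person in the gray house is in house 1 (clue 8).
House 4's pet must be rabbit (nothing else left).
So house 2 gets blue for color.
Clue 9 places the tea drinker in house 2.
The only drink still possible for house 1 is cider.
House 1's pet must be hamster (nothing else left).
So: house 1 = cider/hamster/gray, house 2 = tea/cat/blue, house 3 = coffee/turtle/yellow, house 4 = cocoa/rabbit/pink, house 5 = lemonade/fish/white.

5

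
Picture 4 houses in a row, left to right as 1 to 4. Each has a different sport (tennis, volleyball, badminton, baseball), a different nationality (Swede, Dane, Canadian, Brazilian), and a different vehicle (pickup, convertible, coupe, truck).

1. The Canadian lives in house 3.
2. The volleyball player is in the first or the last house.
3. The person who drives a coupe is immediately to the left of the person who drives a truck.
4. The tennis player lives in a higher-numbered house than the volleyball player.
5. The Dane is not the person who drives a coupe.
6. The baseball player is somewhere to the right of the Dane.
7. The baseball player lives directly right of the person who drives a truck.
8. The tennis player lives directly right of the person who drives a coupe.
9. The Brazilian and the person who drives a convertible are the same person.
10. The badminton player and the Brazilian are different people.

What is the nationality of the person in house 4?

Brazilian

From clue 1, the Canadian must be in house 3.
Clue 4 places the volleyball player in house 1.
The baseball player is narrowed to house 3 or 4; consider each.
Placing it in house 3 leads to a contradiction, so it's in house 4.
Clue 7: the person who drives a truck is in house 3.
From clue 3, the person who drives a coupe must be in house 2.
By clue 5, the Dane is in house 1.
Clue 8: the tennis player is in house 3.
The only sport still possible for house 2 is badminton.
Clue 9 places the Brazilian in house 4.
Clue 9: the person who drives a convertible is in house 4.
The only nationality still possible for house 2 is Swede.
That leaves pickup as the vehicle for house 1.
So: house 1 = volleyball/Dane/pickup, house 2 = badminton/Swede/coupe, house 3 = tennis/Canadian/truck, house 4 = baseball/Brazilian/convertible.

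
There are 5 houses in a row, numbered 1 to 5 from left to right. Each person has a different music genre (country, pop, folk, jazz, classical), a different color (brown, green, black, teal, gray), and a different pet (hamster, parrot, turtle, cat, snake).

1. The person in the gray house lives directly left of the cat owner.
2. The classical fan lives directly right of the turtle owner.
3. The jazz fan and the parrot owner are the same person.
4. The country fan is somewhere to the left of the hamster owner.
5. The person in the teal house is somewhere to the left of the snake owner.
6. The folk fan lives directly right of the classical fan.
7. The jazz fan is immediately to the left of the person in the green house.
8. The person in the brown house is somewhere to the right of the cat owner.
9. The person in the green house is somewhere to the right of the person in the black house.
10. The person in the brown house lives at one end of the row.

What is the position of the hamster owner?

3

By clue 10, the person in the brown house is in house 5.
The classical fan is narrowed to house 2 or 3 or 4; consider each.
Placing it in house 2 and house 4 leads to a contradiction, so it's in house 3.
The turtle owner is in house 2 (clue 2).
Clue 6 places the folk fan in house 4.
So house 5 gets pop for music genre.
House 1's pet must be parrot (nothing else left).
By clue 3, the jazz fan is in house 1.
By clue 7, the person in the green house is in house 2.
From clue 9, the person in the black house must be in house 1.
House 2's music genre must be country (nothing else left).
So house 3 gets gray for color.
House 4 color: only teal fits.
From clue 1, the cat owner must be in house 4.
The snake owner is in house 5 (clue 5).
House 3's pet must be hamster (nothing else left).
So: house 1 = jazz/black/parrot, house 2 = country/green/turtle, house 3 = classical/gray/hamster, house 4 = folk/teal/cat, house 5 = pop/brown/snake.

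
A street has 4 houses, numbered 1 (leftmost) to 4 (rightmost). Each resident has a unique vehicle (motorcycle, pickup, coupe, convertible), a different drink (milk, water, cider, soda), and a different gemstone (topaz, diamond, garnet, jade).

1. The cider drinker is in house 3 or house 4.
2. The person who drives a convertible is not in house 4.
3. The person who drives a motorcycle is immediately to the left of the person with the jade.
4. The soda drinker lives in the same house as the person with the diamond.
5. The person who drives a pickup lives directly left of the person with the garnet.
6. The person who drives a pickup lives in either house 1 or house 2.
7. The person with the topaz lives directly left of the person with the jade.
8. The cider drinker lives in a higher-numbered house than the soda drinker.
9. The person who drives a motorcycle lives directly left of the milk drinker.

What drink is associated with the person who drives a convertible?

water

House 4's vehicle must be coupe (nothing else left).
House 4's gemstone must be jade (nothing else left).
By clue 3, the person who drives a motorcycle is in house 3.
By clue 7, the person with the topaz is in house 3.
From clue 9, the milk drinker must be in house 4.
House 3 drink: only cider fits.
House 1's gemstone must be diamond (nothing else left).
House 2's gemstone must be garnet (nothing else left).
Clue 4: the soda drinker is in house 1.
From clue 5, the person who drives a pickup must be in house 1.
House 2's vehicle must be convertible (nothing else left).
House 2's drink must be water (nothing else left).
So: house 1 = pickup/soda/diamond, house 2 = convertible/water/garnet, house 3 = motorcycle/cider/topaz, house 4 = coupe/milk/jade.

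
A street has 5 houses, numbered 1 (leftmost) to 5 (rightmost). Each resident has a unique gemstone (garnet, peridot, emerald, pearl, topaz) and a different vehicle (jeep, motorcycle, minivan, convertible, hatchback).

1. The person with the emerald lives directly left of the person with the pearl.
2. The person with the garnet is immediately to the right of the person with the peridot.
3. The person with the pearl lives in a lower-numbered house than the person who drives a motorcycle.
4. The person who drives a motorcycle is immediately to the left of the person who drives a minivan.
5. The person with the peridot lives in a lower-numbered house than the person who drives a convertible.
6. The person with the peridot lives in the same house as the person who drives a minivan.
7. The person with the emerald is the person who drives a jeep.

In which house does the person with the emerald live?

The person with the peridot is in house 4 (clue 6).
Clue 6 places the person who drives a minivan in house 4.
By clue 2, the person with the garnet is in house 5.
The person with the pearl is in house 2 (clue 3).
By clue 5, the person who drives a convertible is in house 5.
So house 3 gets topaz for gemstone.
That leaves motorcycle as the vehicle for house 3.
Clue 7 places the person who drives a jeep in house 1.
So house 1 gets emerald for gemstone.
House 2's vehicle must be hatchback (nothing else left).
So: house 1 = emerald/jeep, house 2 = pearl/hatchback, house 3 = topaz/motorcycle, house 4 = peridot/minivan, house 5 = garnet/convertible.

1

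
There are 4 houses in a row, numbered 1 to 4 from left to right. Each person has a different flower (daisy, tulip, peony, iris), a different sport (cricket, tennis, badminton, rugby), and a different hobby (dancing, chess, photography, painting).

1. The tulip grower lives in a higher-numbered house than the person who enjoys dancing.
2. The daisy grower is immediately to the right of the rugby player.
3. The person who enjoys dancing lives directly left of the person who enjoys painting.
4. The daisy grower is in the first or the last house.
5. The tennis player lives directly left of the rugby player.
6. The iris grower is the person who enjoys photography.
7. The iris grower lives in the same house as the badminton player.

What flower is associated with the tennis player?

peony

By clue 4, the daisy grower is in house 4.
By clue 2, the rugby player is in house 3.
Clue 5: the tennis player is in house 2.
House 4 sport: only cricket fits.
The only hobby still possible for house 4 is chess.
Clue 7 places the iris grower in house 1.
House 1's sport must be badminton (nothing else left).
From clue 6, the person who enjoys photography must be in house 1.
House 3's hobby must be painting (nothing else left).
Clue 1 places the tulip grower in house 3.
House 2 flower: only peony fits.
The only hobby still possible for house 2 is dancing.
So: house 1 = iris/badminton/photography, house 2 = peony/tennis/dancing, house 3 = tulip/rugby/painting, house 4 = daisy/cricket/chess.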